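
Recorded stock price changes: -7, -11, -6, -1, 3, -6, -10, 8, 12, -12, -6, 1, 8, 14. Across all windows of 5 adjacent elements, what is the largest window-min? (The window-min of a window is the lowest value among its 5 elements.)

-10

[-7, -11, -6, -1, 3] → min -11
[-11, -6, -1, 3, -6] → min -11
[-6, -1, 3, -6, -10] → min -10
[-1, 3, -6, -10, 8] → min -10
[3, -6, -10, 8, 12] → min -10
[-6, -10, 8, 12, -12] → min -12
[-10, 8, 12, -12, -6] → min -12
[8, 12, -12, -6, 1] → min -12
[12, -12, -6, 1, 8] → min -12
[-12, -6, 1, 8, 14] → min -12
Largest of these is -10.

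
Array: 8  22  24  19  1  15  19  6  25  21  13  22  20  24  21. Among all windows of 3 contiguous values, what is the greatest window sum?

66

Each size-3 window and its sum:
8 22 24 → sum 54
22 24 19 → sum 65
24 19 1 → sum 44
19 1 15 → sum 35
1 15 19 → sum 35
15 19 6 → sum 40
19 6 25 → sum 50
6 25 21 → sum 52
25 21 13 → sum 59
21 13 22 → sum 56
13 22 20 → sum 55
22 20 24 → sum 66
20 24 21 → sum 65
Greatest of these is 66.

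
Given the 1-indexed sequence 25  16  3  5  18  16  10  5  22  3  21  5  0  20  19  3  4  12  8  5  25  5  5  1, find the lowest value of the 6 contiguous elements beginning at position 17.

Elements at indices 17..22: 4, 12, 8, 5, 25, 5
min(4, 12, 8, 5, 25, 5) = 4

4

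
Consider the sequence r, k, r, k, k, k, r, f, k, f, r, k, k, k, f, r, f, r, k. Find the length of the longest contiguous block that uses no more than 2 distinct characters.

7

[r] 1 distinct, len 1
[r, k] 2 distinct, len 2
[r, k, r] 2 distinct, len 3
[r, k, r, k] 2 distinct, len 4
[r, k, r, k, k] 2 distinct, len 5
[r, k, r, k, k, k] 2 distinct, len 6
[r, k, r, k, k, k, r] 2 distinct, len 7
[r, f] 2 distinct, len 2
[f, k] 2 distinct, len 2
[f, k, f] 2 distinct, len 3
[f, r] 2 distinct, len 2
[r, k] 2 distinct, len 2
[r, k, k] 2 distinct, len 3
[r, k, k, k] 2 distinct, len 4
[k, k, k, f] 2 distinct, len 4
[f, r] 2 distinct, len 2
[f, r, f] 2 distinct, len 3
[f, r, f, r] 2 distinct, len 4
[r, k] 2 distinct, len 2
Longest length with ≤2 distinct: 7.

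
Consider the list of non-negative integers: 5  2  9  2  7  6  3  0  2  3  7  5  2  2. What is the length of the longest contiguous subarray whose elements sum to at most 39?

11

→ 5: sum 5, len 1
→ 2: sum 7, len 2
→ 9: sum 16, len 3
→ 2: sum 18, len 4
→ 7: sum 25, len 5
→ 6: sum 31, len 6
→ 3: sum 34, len 7
→ 0: sum 34, len 8
→ 2: sum 36, len 9
→ 3: sum 39, len 10
→ 7 (dropped 5, 2): sum 39, len 9
→ 5 (dropped 9): sum 35, len 9
→ 2: sum 37, len 10
→ 2: sum 39, len 11
Longest length seen: 11.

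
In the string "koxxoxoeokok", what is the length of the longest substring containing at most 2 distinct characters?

6

[k] 1 distinct, len 1
[k, o] 2 distinct, len 2
[o, x] 2 distinct, len 2
[o, x, x] 2 distinct, len 3
[o, x, x, o] 2 distinct, len 4
[o, x, x, o, x] 2 distinct, len 5
[o, x, x, o, x, o] 2 distinct, len 6
[o, e] 2 distinct, len 2
[o, e, o] 2 distinct, len 3
[o, k] 2 distinct, len 2
[o, k, o] 2 distinct, len 3
[o, k, o, k] 2 distinct, len 4
Longest length with ≤2 distinct: 6.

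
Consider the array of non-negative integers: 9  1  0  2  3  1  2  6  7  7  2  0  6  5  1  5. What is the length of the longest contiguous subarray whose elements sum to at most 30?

Extend to the right; shrink from the left whenever the sum exceeds 30:
add 9: [9] sum 9, len 1
add 1: [9, 1] sum 10, len 2
add 0: [9, 1, 0] sum 10, len 3
add 2: [9, 1, 0, 2] sum 12, len 4
add 3: [9, 1, 0, 2, 3] sum 15, len 5
add 1: [9, 1, 0, 2, 3, 1] sum 16, len 6
add 2: [9, 1, 0, 2, 3, 1, 2] sum 18, len 7
add 6: [9, 1, 0, 2, 3, 1, 2, 6] sum 24, len 8
add 7: [1, 0, 2, 3, 1, 2, 6, 7] sum 22, len 8
add 7: [1, 0, 2, 3, 1, 2, 6, 7, 7] sum 29, len 9
add 2: [0, 2, 3, 1, 2, 6, 7, 7, 2] sum 30, len 9
add 0: [0, 2, 3, 1, 2, 6, 7, 7, 2, 0] sum 30, len 10
add 6: [2, 6, 7, 7, 2, 0, 6] sum 30, len 7
add 5: [7, 7, 2, 0, 6, 5] sum 27, len 6
add 1: [7, 7, 2, 0, 6, 5, 1] sum 28, len 7
add 5: [7, 2, 0, 6, 5, 1, 5] sum 26, len 7
Longest length seen: 10.

10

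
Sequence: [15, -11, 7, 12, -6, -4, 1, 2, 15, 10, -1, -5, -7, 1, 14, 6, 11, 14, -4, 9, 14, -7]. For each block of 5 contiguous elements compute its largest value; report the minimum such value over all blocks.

10

[15, -11, 7, 12, -6] → max 15
[-11, 7, 12, -6, -4] → max 12
[7, 12, -6, -4, 1] → max 12
[12, -6, -4, 1, 2] → max 12
[-6, -4, 1, 2, 15] → max 15
[-4, 1, 2, 15, 10] → max 15
[1, 2, 15, 10, -1] → max 15
[2, 15, 10, -1, -5] → max 15
[15, 10, -1, -5, -7] → max 15
[10, -1, -5, -7, 1] → max 10
[-1, -5, -7, 1, 14] → max 14
[-5, -7, 1, 14, 6] → max 14
[-7, 1, 14, 6, 11] → max 14
[1, 14, 6, 11, 14] → max 14
[14, 6, 11, 14, -4] → max 14
[6, 11, 14, -4, 9] → max 14
[11, 14, -4, 9, 14] → max 14
[14, -4, 9, 14, -7] → max 14
Minimum of these is 10.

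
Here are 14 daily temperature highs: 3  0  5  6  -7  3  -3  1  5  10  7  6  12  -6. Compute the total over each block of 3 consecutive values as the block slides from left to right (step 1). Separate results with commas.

[3, 0, 5] → sum 8
[0, 5, 6] → sum 11
[5, 6, -7] → sum 4
[6, -7, 3] → sum 2
[-7, 3, -3] → sum -7
[3, -3, 1] → sum 1
[-3, 1, 5] → sum 3
[1, 5, 10] → sum 16
[5, 10, 7] → sum 22
[10, 7, 6] → sum 23
[7, 6, 12] → sum 25
[6, 12, -6] → sum 12

8, 11, 4, 2, -7, 1, 3, 16, 22, 23, 25, 12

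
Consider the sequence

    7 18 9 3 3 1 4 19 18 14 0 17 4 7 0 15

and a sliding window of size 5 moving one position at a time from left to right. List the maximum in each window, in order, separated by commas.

18, 18, 9, 19, 19, 19, 19, 19, 18, 17, 17, 17

(7, 18, 9, 3, 3) → max 18
(18, 9, 3, 3, 1) → max 18
(9, 3, 3, 1, 4) → max 9
(3, 3, 1, 4, 19) → max 19
(3, 1, 4, 19, 18) → max 19
(1, 4, 19, 18, 14) → max 19
(4, 19, 18, 14, 0) → max 19
(19, 18, 14, 0, 17) → max 19
(18, 14, 0, 17, 4) → max 18
(14, 0, 17, 4, 7) → max 17
(0, 17, 4, 7, 0) → max 17
(17, 4, 7, 0, 15) → max 17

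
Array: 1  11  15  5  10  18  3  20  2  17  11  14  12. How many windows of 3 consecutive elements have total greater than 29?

[1, 11, 15] → sum 27
[11, 15, 5] → sum 31  > 29 ✓
[15, 5, 10] → sum 30  > 29 ✓
[5, 10, 18] → sum 33  > 29 ✓
[10, 18, 3] → sum 31  > 29 ✓
[18, 3, 20] → sum 41  > 29 ✓
[3, 20, 2] → sum 25
[20, 2, 17] → sum 39  > 29 ✓
[2, 17, 11] → sum 30  > 29 ✓
[17, 11, 14] → sum 42  > 29 ✓
[11, 14, 12] → sum 37  > 29 ✓
9 windows satisfy the condition.

9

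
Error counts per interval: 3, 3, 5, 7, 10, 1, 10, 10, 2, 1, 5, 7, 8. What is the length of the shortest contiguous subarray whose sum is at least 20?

2

Extend right; whenever the sum reaches 20, record the length and shrink from the left:
add 3: running sum 3 < 20
add 3: running sum 6 < 20
add 5: running sum 11 < 20
add 7: running sum 18 < 20
end 4: [5, 7, 10] sum 22, len 3
end 5: [5, 7, 10, 1] sum 23, len 4
end 6: [10, 1, 10] sum 21, len 3
end 7: [10, 10] sum 20, len 2
end 8: [10, 10, 2] sum 22, len 3
end 9: [10, 10, 2, 1] sum 23, len 4
end 10: [10, 10, 2, 1, 5] sum 28, len 5
end 11: [10, 2, 1, 5, 7] sum 25, len 5
end 12: [5, 7, 8] sum 20, len 3
Shortest qualifying length: 2.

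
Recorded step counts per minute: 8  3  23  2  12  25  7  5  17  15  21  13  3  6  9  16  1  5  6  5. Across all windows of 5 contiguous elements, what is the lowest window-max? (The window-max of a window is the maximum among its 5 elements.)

Each size-5 window and its max:
8 3 23 2 12 → max 23
3 23 2 12 25 → max 25
23 2 12 25 7 → max 25
2 12 25 7 5 → max 25
12 25 7 5 17 → max 25
25 7 5 17 15 → max 25
7 5 17 15 21 → max 21
5 17 15 21 13 → max 21
17 15 21 13 3 → max 21
15 21 13 3 6 → max 21
21 13 3 6 9 → max 21
13 3 6 9 16 → max 16
3 6 9 16 1 → max 16
6 9 16 1 5 → max 16
9 16 1 5 6 → max 16
16 1 5 6 5 → max 16
Lowest of these is 16.

16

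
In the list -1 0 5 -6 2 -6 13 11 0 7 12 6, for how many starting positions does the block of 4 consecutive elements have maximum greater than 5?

6

-1 0 5 -6 → max 5
0 5 -6 2 → max 5
5 -6 2 -6 → max 5
-6 2 -6 13 → max 13  > 5 ✓
2 -6 13 11 → max 13  > 5 ✓
-6 13 11 0 → max 13  > 5 ✓
13 11 0 7 → max 13  > 5 ✓
11 0 7 12 → max 12  > 5 ✓
0 7 12 6 → max 12  > 5 ✓
6 windows satisfy the condition.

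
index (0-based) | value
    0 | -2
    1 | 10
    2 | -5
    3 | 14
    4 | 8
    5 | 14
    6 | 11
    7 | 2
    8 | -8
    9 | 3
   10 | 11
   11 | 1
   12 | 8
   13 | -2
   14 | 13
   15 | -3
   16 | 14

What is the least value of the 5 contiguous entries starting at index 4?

Elements at indices 4..8: 8, 14, 11, 2, -8
min(8, 14, 11, 2, -8) = -8

-8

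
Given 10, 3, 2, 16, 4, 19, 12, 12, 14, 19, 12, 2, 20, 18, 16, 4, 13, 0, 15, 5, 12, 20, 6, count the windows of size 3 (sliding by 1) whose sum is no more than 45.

[10, 3, 2] → sum 15  ≤ 45 ✓
[3, 2, 16] → sum 21  ≤ 45 ✓
[2, 16, 4] → sum 22  ≤ 45 ✓
[16, 4, 19] → sum 39  ≤ 45 ✓
[4, 19, 12] → sum 35  ≤ 45 ✓
[19, 12, 12] → sum 43  ≤ 45 ✓
[12, 12, 14] → sum 38  ≤ 45 ✓
[12, 14, 19] → sum 45  ≤ 45 ✓
[14, 19, 12] → sum 45  ≤ 45 ✓
[19, 12, 2] → sum 33  ≤ 45 ✓
[12, 2, 20] → sum 34  ≤ 45 ✓
[2, 20, 18] → sum 40  ≤ 45 ✓
[20, 18, 16] → sum 54
[18, 16, 4] → sum 38  ≤ 45 ✓
[16, 4, 13] → sum 33  ≤ 45 ✓
[4, 13, 0] → sum 17  ≤ 45 ✓
[13, 0, 15] → sum 28  ≤ 45 ✓
[0, 15, 5] → sum 20  ≤ 45 ✓
[15, 5, 12] → sum 32  ≤ 45 ✓
[5, 12, 20] → sum 37  ≤ 45 ✓
[12, 20, 6] → sum 38  ≤ 45 ✓
20 windows satisfy the condition.

20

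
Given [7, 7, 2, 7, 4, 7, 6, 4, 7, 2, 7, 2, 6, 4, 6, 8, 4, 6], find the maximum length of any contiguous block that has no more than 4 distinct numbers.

15

add 7: window [7] (1 distinct), len 1
add 7: window [7, 7] (1 distinct), len 2
add 2: window [7, 7, 2] (2 distinct), len 3
add 7: window [7, 7, 2, 7] (2 distinct), len 4
add 4: window [7, 7, 2, 7, 4] (3 distinct), len 5
add 7: window [7, 7, 2, 7, 4, 7] (3 distinct), len 6
add 6: window [7, 7, 2, 7, 4, 7, 6] (4 distinct), len 7
add 4: window [7, 7, 2, 7, 4, 7, 6, 4] (4 distinct), len 8
add 7: window [7, 7, 2, 7, 4, 7, 6, 4, 7] (4 distinct), len 9
add 2: window [7, 7, 2, 7, 4, 7, 6, 4, 7, 2] (4 distinct), len 10
add 7: window [7, 7, 2, 7, 4, 7, 6, 4, 7, 2, 7] (4 distinct), len 11
add 2: window [7, 7, 2, 7, 4, 7, 6, 4, 7, 2, 7, 2] (4 distinct), len 12
add 6: window [7, 7, 2, 7, 4, 7, 6, 4, 7, 2, 7, 2, 6] (4 distinct), len 13
add 4: window [7, 7, 2, 7, 4, 7, 6, 4, 7, 2, 7, 2, 6, 4] (4 distinct), len 14
add 6: window [7, 7, 2, 7, 4, 7, 6, 4, 7, 2, 7, 2, 6, 4, 6] (4 distinct), len 15
add 8: window [2, 6, 4, 6, 8] (4 distinct), len 5
add 4: window [2, 6, 4, 6, 8, 4] (4 distinct), len 6
add 6: window [2, 6, 4, 6, 8, 4, 6] (4 distinct), len 7
Longest length with ≤4 distinct: 15.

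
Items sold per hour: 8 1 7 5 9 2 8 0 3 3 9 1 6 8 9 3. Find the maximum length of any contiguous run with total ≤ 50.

→ 8: sum 8, len 1
→ 1: sum 9, len 2
→ 7: sum 16, len 3
→ 5: sum 21, len 4
→ 9: sum 30, len 5
→ 2: sum 32, len 6
→ 8: sum 40, len 7
→ 0: sum 40, len 8
→ 3: sum 43, len 9
→ 3: sum 46, len 10
→ 9 (dropped 8): sum 47, len 10
→ 1: sum 48, len 11
→ 6 (dropped 1, 7): sum 46, len 10
→ 8 (dropped 5): sum 49, len 10
→ 9 (dropped 9): sum 49, len 10
→ 3 (dropped 2): sum 50, len 10
Longest length seen: 11.

11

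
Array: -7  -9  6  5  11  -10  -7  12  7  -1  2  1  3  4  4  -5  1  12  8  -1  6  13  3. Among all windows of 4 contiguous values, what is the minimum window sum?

-5

Window sums for each of the 20 positions:
(-7, -9, 6, 5) → sum -5
(-9, 6, 5, 11) → sum 13
(6, 5, 11, -10) → sum 12
(5, 11, -10, -7) → sum -1
(11, -10, -7, 12) → sum 6
(-10, -7, 12, 7) → sum 2
(-7, 12, 7, -1) → sum 11
(12, 7, -1, 2) → sum 20
(7, -1, 2, 1) → sum 9
(-1, 2, 1, 3) → sum 5
(2, 1, 3, 4) → sum 10
(1, 3, 4, 4) → sum 12
(3, 4, 4, -5) → sum 6
(4, 4, -5, 1) → sum 4
(4, -5, 1, 12) → sum 12
(-5, 1, 12, 8) → sum 16
(1, 12, 8, -1) → sum 20
(12, 8, -1, 6) → sum 25
(8, -1, 6, 13) → sum 26
(-1, 6, 13, 3) → sum 21
Minimum of these is -5.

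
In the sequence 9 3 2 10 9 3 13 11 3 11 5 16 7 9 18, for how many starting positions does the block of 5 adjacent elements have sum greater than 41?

6

(9, 3, 2, 10, 9) → sum 33
(3, 2, 10, 9, 3) → sum 27
(2, 10, 9, 3, 13) → sum 37
(10, 9, 3, 13, 11) → sum 46  > 41 ✓
(9, 3, 13, 11, 3) → sum 39
(3, 13, 11, 3, 11) → sum 41
(13, 11, 3, 11, 5) → sum 43  > 41 ✓
(11, 3, 11, 5, 16) → sum 46  > 41 ✓
(3, 11, 5, 16, 7) → sum 42  > 41 ✓
(11, 5, 16, 7, 9) → sum 48  > 41 ✓
(5, 16, 7, 9, 18) → sum 55  > 41 ✓
6 windows satisfy the condition.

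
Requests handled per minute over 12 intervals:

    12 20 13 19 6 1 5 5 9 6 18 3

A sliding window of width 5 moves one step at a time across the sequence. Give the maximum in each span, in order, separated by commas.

20, 20, 19, 19, 9, 9, 18, 18

(12, 20, 13, 19, 6) → max 20
(20, 13, 19, 6, 1) → max 20
(13, 19, 6, 1, 5) → max 19
(19, 6, 1, 5, 5) → max 19
(6, 1, 5, 5, 9) → max 9
(1, 5, 5, 9, 6) → max 9
(5, 5, 9, 6, 18) → max 18
(5, 9, 6, 18, 3) → max 18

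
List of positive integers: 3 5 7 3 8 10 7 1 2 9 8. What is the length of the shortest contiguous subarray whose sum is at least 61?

11

add 3: running sum 3 < 61
add 5: running sum 8 < 61
add 7: running sum 15 < 61
add 3: running sum 18 < 61
add 8: running sum 26 < 61
add 10: running sum 36 < 61
add 7: running sum 43 < 61
add 1: running sum 44 < 61
add 2: running sum 46 < 61
add 9: running sum 55 < 61
end 10: [3, 5, 7, 3, 8, 10, 7, 1, 2, 9, 8] sum 63, len 11
Shortest qualifying length: 11.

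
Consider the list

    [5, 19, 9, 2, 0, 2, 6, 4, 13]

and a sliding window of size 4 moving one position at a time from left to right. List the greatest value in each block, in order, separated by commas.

19, 19, 9, 6, 6, 13

5 19 9 2 → max 19
19 9 2 0 → max 19
9 2 0 2 → max 9
2 0 2 6 → max 6
0 2 6 4 → max 6
2 6 4 13 → max 13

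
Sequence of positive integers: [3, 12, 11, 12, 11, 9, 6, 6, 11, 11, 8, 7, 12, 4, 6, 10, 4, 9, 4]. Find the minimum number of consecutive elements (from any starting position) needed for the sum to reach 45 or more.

4

add 3: running sum 3 < 45
add 12: running sum 15 < 45
add 11: running sum 26 < 45
add 12: running sum 38 < 45
add 11: shortest ending here [12, 11, 12, 11] sum 46, len 4
add 9: shortest ending here [12, 11, 12, 11, 9] sum 55, len 5
add 6: shortest ending here [11, 12, 11, 9, 6] sum 49, len 5
add 6: shortest ending here [11, 12, 11, 9, 6, 6] sum 55, len 6
add 11: shortest ending here [12, 11, 9, 6, 6, 11] sum 55, len 6
add 11: shortest ending here [11, 9, 6, 6, 11, 11] sum 54, len 6
add 8: shortest ending here [9, 6, 6, 11, 11, 8] sum 51, len 6
add 7: shortest ending here [6, 6, 11, 11, 8, 7] sum 49, len 6
add 12: shortest ending here [11, 11, 8, 7, 12] sum 49, len 5
add 4: shortest ending here [11, 11, 8, 7, 12, 4] sum 53, len 6
add 6: shortest ending here [11, 8, 7, 12, 4, 6] sum 48, len 6
add 10: shortest ending here [8, 7, 12, 4, 6, 10] sum 47, len 6
add 4: shortest ending here [8, 7, 12, 4, 6, 10, 4] sum 51, len 7
add 9: shortest ending here [12, 4, 6, 10, 4, 9] sum 45, len 6
add 4: shortest ending here [12, 4, 6, 10, 4, 9, 4] sum 49, len 7
Shortest qualifying length: 4.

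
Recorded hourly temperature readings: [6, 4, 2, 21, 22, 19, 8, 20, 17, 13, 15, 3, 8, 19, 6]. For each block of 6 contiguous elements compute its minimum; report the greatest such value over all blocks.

8

Each size-6 window and its min:
[6, 4, 2, 21, 22, 19] → min 2
[4, 2, 21, 22, 19, 8] → min 2
[2, 21, 22, 19, 8, 20] → min 2
[21, 22, 19, 8, 20, 17] → min 8
[22, 19, 8, 20, 17, 13] → min 8
[19, 8, 20, 17, 13, 15] → min 8
[8, 20, 17, 13, 15, 3] → min 3
[20, 17, 13, 15, 3, 8] → min 3
[17, 13, 15, 3, 8, 19] → min 3
[13, 15, 3, 8, 19, 6] → min 3
Greatest of these is 8.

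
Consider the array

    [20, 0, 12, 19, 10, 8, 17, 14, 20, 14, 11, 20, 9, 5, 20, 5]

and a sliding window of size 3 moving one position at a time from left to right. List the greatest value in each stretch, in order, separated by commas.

20, 19, 19, 19, 17, 17, 20, 20, 20, 20, 20, 20, 20, 20

[20, 0, 12] → max 20
[0, 12, 19] → max 19
[12, 19, 10] → max 19
[19, 10, 8] → max 19
[10, 8, 17] → max 17
[8, 17, 14] → max 17
[17, 14, 20] → max 20
[14, 20, 14] → max 20
[20, 14, 11] → max 20
[14, 11, 20] → max 20
[11, 20, 9] → max 20
[20, 9, 5] → max 20
[9, 5, 20] → max 20
[5, 20, 5] → max 20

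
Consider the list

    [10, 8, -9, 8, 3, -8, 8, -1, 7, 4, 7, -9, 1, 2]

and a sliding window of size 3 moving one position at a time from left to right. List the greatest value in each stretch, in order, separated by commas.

Sliding a size-3 window across the 14 values:
10 8 -9 → max 10
8 -9 8 → max 8
-9 8 3 → max 8
8 3 -8 → max 8
3 -8 8 → max 8
-8 8 -1 → max 8
8 -1 7 → max 8
-1 7 4 → max 7
7 4 7 → max 7
4 7 -9 → max 7
7 -9 1 → max 7
-9 1 2 → max 2

10, 8, 8, 8, 8, 8, 8, 7, 7, 7, 7, 2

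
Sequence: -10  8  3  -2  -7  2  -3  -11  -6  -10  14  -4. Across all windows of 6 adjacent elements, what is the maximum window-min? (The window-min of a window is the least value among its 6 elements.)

Window mins for each of the 7 positions:
-10 8 3 -2 -7 2 → min -10
8 3 -2 -7 2 -3 → min -7
3 -2 -7 2 -3 -11 → min -11
-2 -7 2 -3 -11 -6 → min -11
-7 2 -3 -11 -6 -10 → min -11
2 -3 -11 -6 -10 14 → min -11
-3 -11 -6 -10 14 -4 → min -11
Maximum of these is -7.

-7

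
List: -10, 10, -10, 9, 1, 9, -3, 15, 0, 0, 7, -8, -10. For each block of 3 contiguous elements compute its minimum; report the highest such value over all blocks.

1

-10 10 -10 → min -10
10 -10 9 → min -10
-10 9 1 → min -10
9 1 9 → min 1
1 9 -3 → min -3
9 -3 15 → min -3
-3 15 0 → min -3
15 0 0 → min 0
0 0 7 → min 0
0 7 -8 → min -8
7 -8 -10 → min -10
Highest of these is 1.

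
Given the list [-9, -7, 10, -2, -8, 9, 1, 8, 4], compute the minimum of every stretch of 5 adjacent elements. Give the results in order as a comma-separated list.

-9 -7 10 -2 -8 → min -9
-7 10 -2 -8 9 → min -8
10 -2 -8 9 1 → min -8
-2 -8 9 1 8 → min -8
-8 9 1 8 4 → min -8

-9, -8, -8, -8, -8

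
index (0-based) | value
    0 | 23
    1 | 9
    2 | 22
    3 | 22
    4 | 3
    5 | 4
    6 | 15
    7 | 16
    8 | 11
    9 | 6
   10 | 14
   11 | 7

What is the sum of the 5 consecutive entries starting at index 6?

62

Elements at indices 6..10: 15, 16, 11, 6, 14
sum(15, 16, 11, 6, 14) = 62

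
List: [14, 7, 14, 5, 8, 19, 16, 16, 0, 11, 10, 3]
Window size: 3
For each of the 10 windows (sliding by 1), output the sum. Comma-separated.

Sliding a size-3 window across the 12 values:
(14, 7, 14) → sum 35
(7, 14, 5) → sum 26
(14, 5, 8) → sum 27
(5, 8, 19) → sum 32
(8, 19, 16) → sum 43
(19, 16, 16) → sum 51
(16, 16, 0) → sum 32
(16, 0, 11) → sum 27
(0, 11, 10) → sum 21
(11, 10, 3) → sum 24

35, 26, 27, 32, 43, 51, 32, 27, 21, 24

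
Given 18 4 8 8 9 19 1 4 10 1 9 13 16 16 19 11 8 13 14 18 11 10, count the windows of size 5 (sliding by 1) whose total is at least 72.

2

[18, 4, 8, 8, 9] → sum 47
[4, 8, 8, 9, 19] → sum 48
[8, 8, 9, 19, 1] → sum 45
[8, 9, 19, 1, 4] → sum 41
[9, 19, 1, 4, 10] → sum 43
[19, 1, 4, 10, 1] → sum 35
[1, 4, 10, 1, 9] → sum 25
[4, 10, 1, 9, 13] → sum 37
[10, 1, 9, 13, 16] → sum 49
[1, 9, 13, 16, 16] → sum 55
[9, 13, 16, 16, 19] → sum 73  ≥ 72 ✓
[13, 16, 16, 19, 11] → sum 75  ≥ 72 ✓
[16, 16, 19, 11, 8] → sum 70
[16, 19, 11, 8, 13] → sum 67
[19, 11, 8, 13, 14] → sum 65
[11, 8, 13, 14, 18] → sum 64
[8, 13, 14, 18, 11] → sum 64
[13, 14, 18, 11, 10] → sum 66
2 windows satisfy the condition.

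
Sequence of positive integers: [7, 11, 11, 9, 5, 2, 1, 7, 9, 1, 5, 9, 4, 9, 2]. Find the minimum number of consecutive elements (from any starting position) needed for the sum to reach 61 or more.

9

add 7: running sum 7 < 61
add 11: running sum 18 < 61
add 11: running sum 29 < 61
add 9: running sum 38 < 61
add 5: running sum 43 < 61
add 2: running sum 45 < 61
add 1: running sum 46 < 61
add 7: running sum 53 < 61
end 8: [7, 11, 11, 9, 5, 2, 1, 7, 9] sum 62, len 9
end 9: [7, 11, 11, 9, 5, 2, 1, 7, 9, 1] sum 63, len 10
end 10: [11, 11, 9, 5, 2, 1, 7, 9, 1, 5] sum 61, len 10
end 11: [11, 11, 9, 5, 2, 1, 7, 9, 1, 5, 9] sum 70, len 11
end 12: [11, 9, 5, 2, 1, 7, 9, 1, 5, 9, 4] sum 63, len 11
end 13: [9, 5, 2, 1, 7, 9, 1, 5, 9, 4, 9] sum 61, len 11
end 14: [9, 5, 2, 1, 7, 9, 1, 5, 9, 4, 9, 2] sum 63, len 12
Shortest qualifying length: 9.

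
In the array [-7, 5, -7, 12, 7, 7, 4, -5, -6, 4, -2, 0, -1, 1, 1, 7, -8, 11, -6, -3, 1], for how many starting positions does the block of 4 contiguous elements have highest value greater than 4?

-7 5 -7 12 → max 12  > 4 ✓
5 -7 12 7 → max 12  > 4 ✓
-7 12 7 7 → max 12  > 4 ✓
12 7 7 4 → max 12  > 4 ✓
7 7 4 -5 → max 7  > 4 ✓
7 4 -5 -6 → max 7  > 4 ✓
4 -5 -6 4 → max 4
-5 -6 4 -2 → max 4
-6 4 -2 0 → max 4
4 -2 0 -1 → max 4
-2 0 -1 1 → max 1
0 -1 1 1 → max 1
-1 1 1 7 → max 7  > 4 ✓
1 1 7 -8 → max 7  > 4 ✓
1 7 -8 11 → max 11  > 4 ✓
7 -8 11 -6 → max 11  > 4 ✓
-8 11 -6 -3 → max 11  > 4 ✓
11 -6 -3 1 → max 11  > 4 ✓
12 windows satisfy the condition.

12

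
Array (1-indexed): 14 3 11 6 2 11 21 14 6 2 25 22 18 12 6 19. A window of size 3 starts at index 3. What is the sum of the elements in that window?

19

Elements at indices 3..5: 11, 6, 2
sum(11, 6, 2) = 19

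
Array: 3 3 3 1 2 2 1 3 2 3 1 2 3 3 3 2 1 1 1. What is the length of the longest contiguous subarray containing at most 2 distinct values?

5

add 3: window [3] (1 distinct), len 1
add 3: window [3, 3] (1 distinct), len 2
add 3: window [3, 3, 3] (1 distinct), len 3
add 1: window [3, 3, 3, 1] (2 distinct), len 4
add 2: window [1, 2] (2 distinct), len 2
add 2: window [1, 2, 2] (2 distinct), len 3
add 1: window [1, 2, 2, 1] (2 distinct), len 4
add 3: window [1, 3] (2 distinct), len 2
add 2: window [3, 2] (2 distinct), len 2
add 3: window [3, 2, 3] (2 distinct), len 3
add 1: window [3, 1] (2 distinct), len 2
add 2: window [1, 2] (2 distinct), len 2
add 3: window [2, 3] (2 distinct), len 2
add 3: window [2, 3, 3] (2 distinct), len 3
add 3: window [2, 3, 3, 3] (2 distinct), len 4
add 2: window [2, 3, 3, 3, 2] (2 distinct), len 5
add 1: window [2, 1] (2 distinct), len 2
add 1: window [2, 1, 1] (2 distinct), len 3
add 1: window [2, 1, 1, 1] (2 distinct), len 4
Longest length with ≤2 distinct: 5.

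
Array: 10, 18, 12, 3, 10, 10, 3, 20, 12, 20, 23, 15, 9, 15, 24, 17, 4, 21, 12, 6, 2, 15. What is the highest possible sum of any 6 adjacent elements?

106

[10, 18, 12, 3, 10, 10] → sum 63
[18, 12, 3, 10, 10, 3] → sum 56
[12, 3, 10, 10, 3, 20] → sum 58
[3, 10, 10, 3, 20, 12] → sum 58
[10, 10, 3, 20, 12, 20] → sum 75
[10, 3, 20, 12, 20, 23] → sum 88
[3, 20, 12, 20, 23, 15] → sum 93
[20, 12, 20, 23, 15, 9] → sum 99
[12, 20, 23, 15, 9, 15] → sum 94
[20, 23, 15, 9, 15, 24] → sum 106
[23, 15, 9, 15, 24, 17] → sum 103
[15, 9, 15, 24, 17, 4] → sum 84
[9, 15, 24, 17, 4, 21] → sum 90
[15, 24, 17, 4, 21, 12] → sum 93
[24, 17, 4, 21, 12, 6] → sum 84
[17, 4, 21, 12, 6, 2] → sum 62
[4, 21, 12, 6, 2, 15] → sum 60
Highest of these is 106.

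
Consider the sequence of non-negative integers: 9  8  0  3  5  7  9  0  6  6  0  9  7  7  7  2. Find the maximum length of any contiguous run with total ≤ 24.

Extend to the right; shrink from the left whenever the sum exceeds 24:
[9] sum 9 len 1
[9, 8] sum 17 len 2
[9, 8, 0] sum 17 len 3
[9, 8, 0, 3] sum 20 len 4
[8, 0, 3, 5] sum 16 len 4
[8, 0, 3, 5, 7] sum 23 len 5
[0, 3, 5, 7, 9] sum 24 len 5
[0, 3, 5, 7, 9, 0] sum 24 len 6
[7, 9, 0, 6] sum 22 len 4
[9, 0, 6, 6] sum 21 len 4
[9, 0, 6, 6, 0] sum 21 len 5
[0, 6, 6, 0, 9] sum 21 len 5
[6, 0, 9, 7] sum 22 len 4
[0, 9, 7, 7] sum 23 len 4
[7, 7, 7] sum 21 len 3
[7, 7, 7, 2] sum 23 len 4
Longest length seen: 6.

6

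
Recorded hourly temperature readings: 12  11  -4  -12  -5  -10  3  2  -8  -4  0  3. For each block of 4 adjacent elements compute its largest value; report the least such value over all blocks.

-4

[12, 11, -4, -12] → max 12
[11, -4, -12, -5] → max 11
[-4, -12, -5, -10] → max -4
[-12, -5, -10, 3] → max 3
[-5, -10, 3, 2] → max 3
[-10, 3, 2, -8] → max 3
[3, 2, -8, -4] → max 3
[2, -8, -4, 0] → max 2
[-8, -4, 0, 3] → max 3
Least of these is -4.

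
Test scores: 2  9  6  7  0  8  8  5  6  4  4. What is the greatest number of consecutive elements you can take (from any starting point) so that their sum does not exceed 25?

5

add 2: [2] sum 2, len 1
add 9: [2, 9] sum 11, len 2
add 6: [2, 9, 6] sum 17, len 3
add 7: [2, 9, 6, 7] sum 24, len 4
add 0: [2, 9, 6, 7, 0] sum 24, len 5
add 8: [6, 7, 0, 8] sum 21, len 4
add 8: [7, 0, 8, 8] sum 23, len 4
add 5: [0, 8, 8, 5] sum 21, len 4
add 6: [8, 5, 6] sum 19, len 3
add 4: [8, 5, 6, 4] sum 23, len 4
add 4: [5, 6, 4, 4] sum 19, len 4
Longest length seen: 5.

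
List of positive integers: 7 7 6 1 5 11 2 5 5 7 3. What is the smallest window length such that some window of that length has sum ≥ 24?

Extend right; whenever the sum reaches 24, record the length and shrink from the left:
add 7: running sum 7 < 24
add 7: running sum 14 < 24
add 6: running sum 20 < 24
add 1: running sum 21 < 24
add 5: shortest ending here [7, 7, 6, 1, 5] sum 26, len 5
add 11: shortest ending here [7, 6, 1, 5, 11] sum 30, len 5
add 2: shortest ending here [6, 1, 5, 11, 2] sum 25, len 5
add 5: shortest ending here [1, 5, 11, 2, 5] sum 24, len 5
add 5: shortest ending here [5, 11, 2, 5, 5] sum 28, len 5
add 7: shortest ending here [11, 2, 5, 5, 7] sum 30, len 5
add 3: shortest ending here [11, 2, 5, 5, 7, 3] sum 33, len 6
Shortest qualifying length: 5.

5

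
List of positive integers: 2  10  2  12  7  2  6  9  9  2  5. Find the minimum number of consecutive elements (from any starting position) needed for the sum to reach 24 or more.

3

add 2: running sum 2 < 24
add 10: running sum 12 < 24
add 2: running sum 14 < 24
end 3: [10, 2, 12] sum 24, len 3
end 4: [10, 2, 12, 7] sum 31, len 4
end 5: [10, 2, 12, 7, 2] sum 33, len 5
end 6: [12, 7, 2, 6] sum 27, len 4
end 7: [7, 2, 6, 9] sum 24, len 4
end 8: [6, 9, 9] sum 24, len 3
end 9: [6, 9, 9, 2] sum 26, len 4
end 10: [9, 9, 2, 5] sum 25, len 4
Shortest qualifying length: 3.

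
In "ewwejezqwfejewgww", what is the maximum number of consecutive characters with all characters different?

[e] len 1
[e, w] len 2
[w] len 1
[w, e] len 2
[w, e, j] len 3
[j, e] len 2
[j, e, z] len 3
[j, e, z, q] len 4
[j, e, z, q, w] len 5
[j, e, z, q, w, f] len 6
[z, q, w, f, e] len 5
[z, q, w, f, e, j] len 6
[j, e] len 2
[j, e, w] len 3
[j, e, w, g] len 4
[g, w] len 2
[w] len 1
Longest all-distinct length: 6.

6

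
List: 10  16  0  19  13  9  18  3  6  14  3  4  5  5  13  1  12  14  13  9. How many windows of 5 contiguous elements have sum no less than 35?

[10, 16, 0, 19, 13] → sum 58  ≥ 35 ✓
[16, 0, 19, 13, 9] → sum 57  ≥ 35 ✓
[0, 19, 13, 9, 18] → sum 59  ≥ 35 ✓
[19, 13, 9, 18, 3] → sum 62  ≥ 35 ✓
[13, 9, 18, 3, 6] → sum 49  ≥ 35 ✓
[9, 18, 3, 6, 14] → sum 50  ≥ 35 ✓
[18, 3, 6, 14, 3] → sum 44  ≥ 35 ✓
[3, 6, 14, 3, 4] → sum 30
[6, 14, 3, 4, 5] → sum 32
[14, 3, 4, 5, 5] → sum 31
[3, 4, 5, 5, 13] → sum 30
[4, 5, 5, 13, 1] → sum 28
[5, 5, 13, 1, 12] → sum 36  ≥ 35 ✓
[5, 13, 1, 12, 14] → sum 45  ≥ 35 ✓
[13, 1, 12, 14, 13] → sum 53  ≥ 35 ✓
[1, 12, 14, 13, 9] → sum 49  ≥ 35 ✓
11 windows satisfy the condition.

11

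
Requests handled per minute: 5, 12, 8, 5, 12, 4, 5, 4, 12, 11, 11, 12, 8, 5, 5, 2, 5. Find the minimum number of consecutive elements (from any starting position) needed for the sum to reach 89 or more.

Extend right; whenever the sum reaches 89, record the length and shrink from the left:
add 5: running sum 5 < 89
add 12: running sum 17 < 89
add 8: running sum 25 < 89
add 5: running sum 30 < 89
add 12: running sum 42 < 89
add 4: running sum 46 < 89
add 5: running sum 51 < 89
add 4: running sum 55 < 89
add 12: running sum 67 < 89
add 11: running sum 78 < 89
end 10: [5, 12, 8, 5, 12, 4, 5, 4, 12, 11, 11] sum 89, len 11
end 11: [12, 8, 5, 12, 4, 5, 4, 12, 11, 11, 12] sum 96, len 11
end 12: [8, 5, 12, 4, 5, 4, 12, 11, 11, 12, 8] sum 92, len 11
end 13: [5, 12, 4, 5, 4, 12, 11, 11, 12, 8, 5] sum 89, len 11
end 14: [12, 4, 5, 4, 12, 11, 11, 12, 8, 5, 5] sum 89, len 11
end 15: [12, 4, 5, 4, 12, 11, 11, 12, 8, 5, 5, 2] sum 91, len 12
end 16: [12, 4, 5, 4, 12, 11, 11, 12, 8, 5, 5, 2, 5] sum 96, len 13
Shortest qualifying length: 11.

11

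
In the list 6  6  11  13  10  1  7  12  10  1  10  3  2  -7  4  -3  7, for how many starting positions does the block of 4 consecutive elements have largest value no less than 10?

(6, 6, 11, 13) → max 13  ≥ 10 ✓
(6, 11, 13, 10) → max 13  ≥ 10 ✓
(11, 13, 10, 1) → max 13  ≥ 10 ✓
(13, 10, 1, 7) → max 13  ≥ 10 ✓
(10, 1, 7, 12) → max 12  ≥ 10 ✓
(1, 7, 12, 10) → max 12  ≥ 10 ✓
(7, 12, 10, 1) → max 12  ≥ 10 ✓
(12, 10, 1, 10) → max 12  ≥ 10 ✓
(10, 1, 10, 3) → max 10  ≥ 10 ✓
(1, 10, 3, 2) → max 10  ≥ 10 ✓
(10, 3, 2, -7) → max 10  ≥ 10 ✓
(3, 2, -7, 4) → max 4
(2, -7, 4, -3) → max 4
(-7, 4, -3, 7) → max 7
11 windows satisfy the condition.

11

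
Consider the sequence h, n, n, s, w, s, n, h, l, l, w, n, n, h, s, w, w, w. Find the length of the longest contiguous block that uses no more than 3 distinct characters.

6

[h] 1 distinct, len 1
[h, n] 2 distinct, len 2
[h, n, n] 2 distinct, len 3
[h, n, n, s] 3 distinct, len 4
[n, n, s, w] 3 distinct, len 4
[n, n, s, w, s] 3 distinct, len 5
[n, n, s, w, s, n] 3 distinct, len 6
[s, n, h] 3 distinct, len 3
[n, h, l] 3 distinct, len 3
[n, h, l, l] 3 distinct, len 4
[h, l, l, w] 3 distinct, len 4
[l, l, w, n] 3 distinct, len 4
[l, l, w, n, n] 3 distinct, len 5
[w, n, n, h] 3 distinct, len 4
[n, n, h, s] 3 distinct, len 4
[h, s, w] 3 distinct, len 3
[h, s, w, w] 3 distinct, len 4
[h, s, w, w, w] 3 distinct, len 5
Longest length with ≤3 distinct: 6.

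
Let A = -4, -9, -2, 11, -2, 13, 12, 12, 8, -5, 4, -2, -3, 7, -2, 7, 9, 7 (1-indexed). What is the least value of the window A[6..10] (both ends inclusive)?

-5

Elements at indices 6..10: 13, 12, 12, 8, -5
min(13, 12, 12, 8, -5) = -5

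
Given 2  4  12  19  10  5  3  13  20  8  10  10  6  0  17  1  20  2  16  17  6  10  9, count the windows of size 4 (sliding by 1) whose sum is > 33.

2 4 12 19 → sum 37  > 33 ✓
4 12 19 10 → sum 45  > 33 ✓
12 19 10 5 → sum 46  > 33 ✓
19 10 5 3 → sum 37  > 33 ✓
10 5 3 13 → sum 31
5 3 13 20 → sum 41  > 33 ✓
3 13 20 8 → sum 44  > 33 ✓
13 20 8 10 → sum 51  > 33 ✓
20 8 10 10 → sum 48  > 33 ✓
8 10 10 6 → sum 34  > 33 ✓
10 10 6 0 → sum 26
10 6 0 17 → sum 33
6 0 17 1 → sum 24
0 17 1 20 → sum 38  > 33 ✓
17 1 20 2 → sum 40  > 33 ✓
1 20 2 16 → sum 39  > 33 ✓
20 2 16 17 → sum 55  > 33 ✓
2 16 17 6 → sum 41  > 33 ✓
16 17 6 10 → sum 49  > 33 ✓
17 6 10 9 → sum 42  > 33 ✓
16 windows satisfy the condition.

16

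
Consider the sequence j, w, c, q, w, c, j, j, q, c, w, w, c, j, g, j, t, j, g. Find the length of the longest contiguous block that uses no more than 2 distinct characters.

[j] 1 distinct, len 1
[j, w] 2 distinct, len 2
[w, c] 2 distinct, len 2
[c, q] 2 distinct, len 2
[q, w] 2 distinct, len 2
[w, c] 2 distinct, len 2
[c, j] 2 distinct, len 2
[c, j, j] 2 distinct, len 3
[j, j, q] 2 distinct, len 3
[q, c] 2 distinct, len 2
[c, w] 2 distinct, len 2
[c, w, w] 2 distinct, len 3
[c, w, w, c] 2 distinct, len 4
[c, j] 2 distinct, len 2
[j, g] 2 distinct, len 2
[j, g, j] 2 distinct, len 3
[j, t] 2 distinct, len 2
[j, t, j] 2 distinct, len 3
[j, g] 2 distinct, len 2
Longest length with ≤2 distinct: 4.

4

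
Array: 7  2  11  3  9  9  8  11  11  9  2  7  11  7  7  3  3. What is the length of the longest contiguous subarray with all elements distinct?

[7] len 1
[7, 2] len 2
[7, 2, 11] len 3
[7, 2, 11, 3] len 4
[7, 2, 11, 3, 9] len 5
[9] len 1
[9, 8] len 2
[9, 8, 11] len 3
[11] len 1
[11, 9] len 2
[11, 9, 2] len 3
[11, 9, 2, 7] len 4
[9, 2, 7, 11] len 4
[11, 7] len 2
[7] len 1
[7, 3] len 2
[3] len 1
Longest all-distinct length: 5.

5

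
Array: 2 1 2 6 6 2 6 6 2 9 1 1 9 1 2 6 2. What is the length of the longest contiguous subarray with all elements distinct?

add 2: [2] len 1
add 1: [2, 1] len 2
add 2 (repeat 2, move left end past it): [1, 2] len 2
add 6: [1, 2, 6] len 3
add 6 (repeat 6, move left end past it): [6] len 1
add 2: [6, 2] len 2
add 6 (repeat 6, move left end past it): [2, 6] len 2
add 6 (repeat 6, move left end past it): [6] len 1
add 2: [6, 2] len 2
add 9: [6, 2, 9] len 3
add 1: [6, 2, 9, 1] len 4
add 1 (repeat 1, move left end past it): [1] len 1
add 9: [1, 9] len 2
add 1 (repeat 1, move left end past it): [9, 1] len 2
add 2: [9, 1, 2] len 3
add 6: [9, 1, 2, 6] len 4
add 2 (repeat 2, move left end past it): [6, 2] len 2
Longest all-distinct length: 4.

4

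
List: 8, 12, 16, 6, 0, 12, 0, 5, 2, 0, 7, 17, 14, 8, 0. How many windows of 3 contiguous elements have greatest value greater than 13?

8 12 16 → max 16  > 13 ✓
12 16 6 → max 16  > 13 ✓
16 6 0 → max 16  > 13 ✓
6 0 12 → max 12
0 12 0 → max 12
12 0 5 → max 12
0 5 2 → max 5
5 2 0 → max 5
2 0 7 → max 7
0 7 17 → max 17  > 13 ✓
7 17 14 → max 17  > 13 ✓
17 14 8 → max 17  > 13 ✓
14 8 0 → max 14  > 13 ✓
7 windows satisfy the condition.

7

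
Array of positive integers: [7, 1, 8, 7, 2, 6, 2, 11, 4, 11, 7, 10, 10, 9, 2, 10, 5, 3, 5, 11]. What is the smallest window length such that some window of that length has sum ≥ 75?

10

add 7: running sum 7 < 75
add 1: running sum 8 < 75
add 8: running sum 16 < 75
add 7: running sum 23 < 75
add 2: running sum 25 < 75
add 6: running sum 31 < 75
add 2: running sum 33 < 75
add 11: running sum 44 < 75
add 4: running sum 48 < 75
add 11: running sum 59 < 75
add 7: running sum 66 < 75
end 11: [7, 1, 8, 7, 2, 6, 2, 11, 4, 11, 7, 10] sum 76, len 12
end 12: [8, 7, 2, 6, 2, 11, 4, 11, 7, 10, 10] sum 78, len 11
end 13: [7, 2, 6, 2, 11, 4, 11, 7, 10, 10, 9] sum 79, len 11
end 14: [7, 2, 6, 2, 11, 4, 11, 7, 10, 10, 9, 2] sum 81, len 12
end 15: [2, 11, 4, 11, 7, 10, 10, 9, 2, 10] sum 76, len 10
end 16: [11, 4, 11, 7, 10, 10, 9, 2, 10, 5] sum 79, len 10
end 17: [11, 4, 11, 7, 10, 10, 9, 2, 10, 5, 3] sum 82, len 11
end 18: [4, 11, 7, 10, 10, 9, 2, 10, 5, 3, 5] sum 76, len 11
end 19: [11, 7, 10, 10, 9, 2, 10, 5, 3, 5, 11] sum 83, len 11
Shortest qualifying length: 10.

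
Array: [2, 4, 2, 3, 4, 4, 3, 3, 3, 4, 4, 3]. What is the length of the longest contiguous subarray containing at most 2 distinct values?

9

[2] 1 distinct, len 1
[2, 4] 2 distinct, len 2
[2, 4, 2] 2 distinct, len 3
[2, 3] 2 distinct, len 2
[3, 4] 2 distinct, len 2
[3, 4, 4] 2 distinct, len 3
[3, 4, 4, 3] 2 distinct, len 4
[3, 4, 4, 3, 3] 2 distinct, len 5
[3, 4, 4, 3, 3, 3] 2 distinct, len 6
[3, 4, 4, 3, 3, 3, 4] 2 distinct, len 7
[3, 4, 4, 3, 3, 3, 4, 4] 2 distinct, len 8
[3, 4, 4, 3, 3, 3, 4, 4, 3] 2 distinct, len 9
Longest length with ≤2 distinct: 9.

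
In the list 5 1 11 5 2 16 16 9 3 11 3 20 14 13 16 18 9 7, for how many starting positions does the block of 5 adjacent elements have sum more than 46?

[5, 1, 11, 5, 2] → sum 24
[1, 11, 5, 2, 16] → sum 35
[11, 5, 2, 16, 16] → sum 50  > 46 ✓
[5, 2, 16, 16, 9] → sum 48  > 46 ✓
[2, 16, 16, 9, 3] → sum 46
[16, 16, 9, 3, 11] → sum 55  > 46 ✓
[16, 9, 3, 11, 3] → sum 42
[9, 3, 11, 3, 20] → sum 46
[3, 11, 3, 20, 14] → sum 51  > 46 ✓
[11, 3, 20, 14, 13] → sum 61  > 46 ✓
[3, 20, 14, 13, 16] → sum 66  > 46 ✓
[20, 14, 13, 16, 18] → sum 81  > 46 ✓
[14, 13, 16, 18, 9] → sum 70  > 46 ✓
[13, 16, 18, 9, 7] → sum 63  > 46 ✓
9 windows satisfy the condition.

9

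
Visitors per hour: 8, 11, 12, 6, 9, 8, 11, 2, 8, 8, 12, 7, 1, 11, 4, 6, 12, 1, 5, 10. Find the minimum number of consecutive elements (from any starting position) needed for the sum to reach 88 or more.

add 8: running sum 8 < 88
add 11: running sum 19 < 88
add 12: running sum 31 < 88
add 6: running sum 37 < 88
add 9: running sum 46 < 88
add 8: running sum 54 < 88
add 11: running sum 65 < 88
add 2: running sum 67 < 88
add 8: running sum 75 < 88
add 8: running sum 83 < 88
add 12: shortest ending here [8, 11, 12, 6, 9, 8, 11, 2, 8, 8, 12] sum 95, len 11
add 7: shortest ending here [11, 12, 6, 9, 8, 11, 2, 8, 8, 12, 7] sum 94, len 11
add 1: shortest ending here [11, 12, 6, 9, 8, 11, 2, 8, 8, 12, 7, 1] sum 95, len 12
add 11: shortest ending here [12, 6, 9, 8, 11, 2, 8, 8, 12, 7, 1, 11] sum 95, len 12
add 4: shortest ending here [12, 6, 9, 8, 11, 2, 8, 8, 12, 7, 1, 11, 4] sum 99, len 13
add 6: shortest ending here [6, 9, 8, 11, 2, 8, 8, 12, 7, 1, 11, 4, 6] sum 93, len 13
add 12: shortest ending here [8, 11, 2, 8, 8, 12, 7, 1, 11, 4, 6, 12] sum 90, len 12
add 1: shortest ending here [8, 11, 2, 8, 8, 12, 7, 1, 11, 4, 6, 12, 1] sum 91, len 13
add 5: shortest ending here [11, 2, 8, 8, 12, 7, 1, 11, 4, 6, 12, 1, 5] sum 88, len 13
add 10: shortest ending here [11, 2, 8, 8, 12, 7, 1, 11, 4, 6, 12, 1, 5, 10] sum 98, len 14
Shortest qualifying length: 11.

11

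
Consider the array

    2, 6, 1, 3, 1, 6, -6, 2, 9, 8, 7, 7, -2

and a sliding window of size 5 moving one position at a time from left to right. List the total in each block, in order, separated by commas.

13, 17, 5, 6, 12, 19, 20, 33, 29

(2, 6, 1, 3, 1) → sum 13
(6, 1, 3, 1, 6) → sum 17
(1, 3, 1, 6, -6) → sum 5
(3, 1, 6, -6, 2) → sum 6
(1, 6, -6, 2, 9) → sum 12
(6, -6, 2, 9, 8) → sum 19
(-6, 2, 9, 8, 7) → sum 20
(2, 9, 8, 7, 7) → sum 33
(9, 8, 7, 7, -2) → sum 29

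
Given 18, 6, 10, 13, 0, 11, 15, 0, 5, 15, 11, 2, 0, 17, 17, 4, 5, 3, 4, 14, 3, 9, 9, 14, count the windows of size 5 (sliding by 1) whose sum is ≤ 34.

[18, 6, 10, 13, 0] → sum 47
[6, 10, 13, 0, 11] → sum 40
[10, 13, 0, 11, 15] → sum 49
[13, 0, 11, 15, 0] → sum 39
[0, 11, 15, 0, 5] → sum 31  ≤ 34 ✓
[11, 15, 0, 5, 15] → sum 46
[15, 0, 5, 15, 11] → sum 46
[0, 5, 15, 11, 2] → sum 33  ≤ 34 ✓
[5, 15, 11, 2, 0] → sum 33  ≤ 34 ✓
[15, 11, 2, 0, 17] → sum 45
[11, 2, 0, 17, 17] → sum 47
[2, 0, 17, 17, 4] → sum 40
[0, 17, 17, 4, 5] → sum 43
[17, 17, 4, 5, 3] → sum 46
[17, 4, 5, 3, 4] → sum 33  ≤ 34 ✓
[4, 5, 3, 4, 14] → sum 30  ≤ 34 ✓
[5, 3, 4, 14, 3] → sum 29  ≤ 34 ✓
[3, 4, 14, 3, 9] → sum 33  ≤ 34 ✓
[4, 14, 3, 9, 9] → sum 39
[14, 3, 9, 9, 14] → sum 49
7 windows satisfy the condition.

7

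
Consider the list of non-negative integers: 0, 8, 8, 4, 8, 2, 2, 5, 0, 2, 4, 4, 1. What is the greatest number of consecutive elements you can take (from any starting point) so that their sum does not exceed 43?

11

Extend to the right; shrink from the left whenever the sum exceeds 43:
add 0: [0] sum 0, len 1
add 8: [0, 8] sum 8, len 2
add 8: [0, 8, 8] sum 16, len 3
add 4: [0, 8, 8, 4] sum 20, len 4
add 8: [0, 8, 8, 4, 8] sum 28, len 5
add 2: [0, 8, 8, 4, 8, 2] sum 30, len 6
add 2: [0, 8, 8, 4, 8, 2, 2] sum 32, len 7
add 5: [0, 8, 8, 4, 8, 2, 2, 5] sum 37, len 8
add 0: [0, 8, 8, 4, 8, 2, 2, 5, 0] sum 37, len 9
add 2: [0, 8, 8, 4, 8, 2, 2, 5, 0, 2] sum 39, len 10
add 4: [0, 8, 8, 4, 8, 2, 2, 5, 0, 2, 4] sum 43, len 11
add 4: [8, 4, 8, 2, 2, 5, 0, 2, 4, 4] sum 39, len 10
add 1: [8, 4, 8, 2, 2, 5, 0, 2, 4, 4, 1] sum 40, len 11
Longest length seen: 11.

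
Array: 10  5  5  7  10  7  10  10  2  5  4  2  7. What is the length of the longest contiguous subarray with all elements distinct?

4

add 10: [10] len 1
add 5: [10, 5] len 2
add 5 (repeat 5, move left end past it): [5] len 1
add 7: [5, 7] len 2
add 10: [5, 7, 10] len 3
add 7 (repeat 7, move left end past it): [10, 7] len 2
add 10 (repeat 10, move left end past it): [7, 10] len 2
add 10 (repeat 10, move left end past it): [10] len 1
add 2: [10, 2] len 2
add 5: [10, 2, 5] len 3
add 4: [10, 2, 5, 4] len 4
add 2 (repeat 2, move left end past it): [5, 4, 2] len 3
add 7: [5, 4, 2, 7] len 4
Longest all-distinct length: 4.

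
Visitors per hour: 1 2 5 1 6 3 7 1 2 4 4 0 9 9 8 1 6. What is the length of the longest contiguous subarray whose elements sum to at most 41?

→ 1: sum 1, len 1
→ 2: sum 3, len 2
→ 5: sum 8, len 3
→ 1: sum 9, len 4
→ 6: sum 15, len 5
→ 3: sum 18, len 6
→ 7: sum 25, len 7
→ 1: sum 26, len 8
→ 2: sum 28, len 9
→ 4: sum 32, len 10
→ 4: sum 36, len 11
→ 0: sum 36, len 12
→ 9 (dropped 1, 2, 5): sum 37, len 10
→ 9 (dropped 1, 6): sum 39, len 9
→ 8 (dropped 3, 7): sum 37, len 8
→ 1: sum 38, len 9
→ 6 (dropped 1, 2): sum 41, len 8
Longest length seen: 12.

12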